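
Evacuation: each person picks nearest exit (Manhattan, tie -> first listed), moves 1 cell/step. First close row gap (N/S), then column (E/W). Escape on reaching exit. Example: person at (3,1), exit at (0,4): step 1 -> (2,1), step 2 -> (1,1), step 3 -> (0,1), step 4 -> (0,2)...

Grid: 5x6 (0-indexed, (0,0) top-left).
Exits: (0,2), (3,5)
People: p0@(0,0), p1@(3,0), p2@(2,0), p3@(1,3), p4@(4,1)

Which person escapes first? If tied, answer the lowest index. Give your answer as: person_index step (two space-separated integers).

Answer: 0 2

Derivation:
Step 1: p0:(0,0)->(0,1) | p1:(3,0)->(2,0) | p2:(2,0)->(1,0) | p3:(1,3)->(0,3) | p4:(4,1)->(3,1)
Step 2: p0:(0,1)->(0,2)->EXIT | p1:(2,0)->(1,0) | p2:(1,0)->(0,0) | p3:(0,3)->(0,2)->EXIT | p4:(3,1)->(2,1)
Step 3: p0:escaped | p1:(1,0)->(0,0) | p2:(0,0)->(0,1) | p3:escaped | p4:(2,1)->(1,1)
Step 4: p0:escaped | p1:(0,0)->(0,1) | p2:(0,1)->(0,2)->EXIT | p3:escaped | p4:(1,1)->(0,1)
Step 5: p0:escaped | p1:(0,1)->(0,2)->EXIT | p2:escaped | p3:escaped | p4:(0,1)->(0,2)->EXIT
Exit steps: [2, 5, 4, 2, 5]
First to escape: p0 at step 2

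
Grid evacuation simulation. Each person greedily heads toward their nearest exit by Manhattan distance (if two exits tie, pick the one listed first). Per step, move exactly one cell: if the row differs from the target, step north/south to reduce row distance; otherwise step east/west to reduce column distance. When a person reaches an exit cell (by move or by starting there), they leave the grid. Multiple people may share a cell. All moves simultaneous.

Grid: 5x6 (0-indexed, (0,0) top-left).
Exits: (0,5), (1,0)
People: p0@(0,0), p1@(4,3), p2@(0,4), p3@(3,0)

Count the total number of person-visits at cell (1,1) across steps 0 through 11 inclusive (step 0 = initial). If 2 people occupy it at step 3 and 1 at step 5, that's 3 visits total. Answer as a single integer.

Answer: 0

Derivation:
Step 0: p0@(0,0) p1@(4,3) p2@(0,4) p3@(3,0) -> at (1,1): 0 [-], cum=0
Step 1: p0@ESC p1@(3,3) p2@ESC p3@(2,0) -> at (1,1): 0 [-], cum=0
Step 2: p0@ESC p1@(2,3) p2@ESC p3@ESC -> at (1,1): 0 [-], cum=0
Step 3: p0@ESC p1@(1,3) p2@ESC p3@ESC -> at (1,1): 0 [-], cum=0
Step 4: p0@ESC p1@(0,3) p2@ESC p3@ESC -> at (1,1): 0 [-], cum=0
Step 5: p0@ESC p1@(0,4) p2@ESC p3@ESC -> at (1,1): 0 [-], cum=0
Step 6: p0@ESC p1@ESC p2@ESC p3@ESC -> at (1,1): 0 [-], cum=0
Total visits = 0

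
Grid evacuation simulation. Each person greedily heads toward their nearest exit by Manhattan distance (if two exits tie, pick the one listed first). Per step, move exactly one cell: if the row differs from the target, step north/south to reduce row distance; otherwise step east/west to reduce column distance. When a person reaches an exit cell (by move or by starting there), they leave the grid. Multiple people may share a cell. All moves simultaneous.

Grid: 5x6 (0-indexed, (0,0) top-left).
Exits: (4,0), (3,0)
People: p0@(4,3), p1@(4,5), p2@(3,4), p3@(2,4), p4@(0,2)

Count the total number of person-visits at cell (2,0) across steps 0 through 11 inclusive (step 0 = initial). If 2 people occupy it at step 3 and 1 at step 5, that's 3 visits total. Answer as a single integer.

Step 0: p0@(4,3) p1@(4,5) p2@(3,4) p3@(2,4) p4@(0,2) -> at (2,0): 0 [-], cum=0
Step 1: p0@(4,2) p1@(4,4) p2@(3,3) p3@(3,4) p4@(1,2) -> at (2,0): 0 [-], cum=0
Step 2: p0@(4,1) p1@(4,3) p2@(3,2) p3@(3,3) p4@(2,2) -> at (2,0): 0 [-], cum=0
Step 3: p0@ESC p1@(4,2) p2@(3,1) p3@(3,2) p4@(3,2) -> at (2,0): 0 [-], cum=0
Step 4: p0@ESC p1@(4,1) p2@ESC p3@(3,1) p4@(3,1) -> at (2,0): 0 [-], cum=0
Step 5: p0@ESC p1@ESC p2@ESC p3@ESC p4@ESC -> at (2,0): 0 [-], cum=0
Total visits = 0

Answer: 0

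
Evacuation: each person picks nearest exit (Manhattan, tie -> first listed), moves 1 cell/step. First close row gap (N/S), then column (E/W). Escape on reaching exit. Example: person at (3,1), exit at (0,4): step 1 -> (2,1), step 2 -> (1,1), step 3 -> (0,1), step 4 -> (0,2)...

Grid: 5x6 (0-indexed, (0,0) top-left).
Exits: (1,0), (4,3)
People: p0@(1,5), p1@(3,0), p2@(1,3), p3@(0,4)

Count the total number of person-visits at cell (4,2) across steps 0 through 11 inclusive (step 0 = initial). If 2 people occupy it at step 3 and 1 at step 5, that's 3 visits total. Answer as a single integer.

Step 0: p0@(1,5) p1@(3,0) p2@(1,3) p3@(0,4) -> at (4,2): 0 [-], cum=0
Step 1: p0@(1,4) p1@(2,0) p2@(1,2) p3@(1,4) -> at (4,2): 0 [-], cum=0
Step 2: p0@(1,3) p1@ESC p2@(1,1) p3@(1,3) -> at (4,2): 0 [-], cum=0
Step 3: p0@(1,2) p1@ESC p2@ESC p3@(1,2) -> at (4,2): 0 [-], cum=0
Step 4: p0@(1,1) p1@ESC p2@ESC p3@(1,1) -> at (4,2): 0 [-], cum=0
Step 5: p0@ESC p1@ESC p2@ESC p3@ESC -> at (4,2): 0 [-], cum=0
Total visits = 0

Answer: 0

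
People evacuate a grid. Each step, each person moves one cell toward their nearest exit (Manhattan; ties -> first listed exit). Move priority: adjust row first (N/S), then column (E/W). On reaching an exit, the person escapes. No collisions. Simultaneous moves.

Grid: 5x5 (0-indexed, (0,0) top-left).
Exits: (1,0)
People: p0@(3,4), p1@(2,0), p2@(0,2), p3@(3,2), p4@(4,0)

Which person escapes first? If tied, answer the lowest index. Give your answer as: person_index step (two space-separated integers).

Step 1: p0:(3,4)->(2,4) | p1:(2,0)->(1,0)->EXIT | p2:(0,2)->(1,2) | p3:(3,2)->(2,2) | p4:(4,0)->(3,0)
Step 2: p0:(2,4)->(1,4) | p1:escaped | p2:(1,2)->(1,1) | p3:(2,2)->(1,2) | p4:(3,0)->(2,0)
Step 3: p0:(1,4)->(1,3) | p1:escaped | p2:(1,1)->(1,0)->EXIT | p3:(1,2)->(1,1) | p4:(2,0)->(1,0)->EXIT
Step 4: p0:(1,3)->(1,2) | p1:escaped | p2:escaped | p3:(1,1)->(1,0)->EXIT | p4:escaped
Step 5: p0:(1,2)->(1,1) | p1:escaped | p2:escaped | p3:escaped | p4:escaped
Step 6: p0:(1,1)->(1,0)->EXIT | p1:escaped | p2:escaped | p3:escaped | p4:escaped
Exit steps: [6, 1, 3, 4, 3]
First to escape: p1 at step 1

Answer: 1 1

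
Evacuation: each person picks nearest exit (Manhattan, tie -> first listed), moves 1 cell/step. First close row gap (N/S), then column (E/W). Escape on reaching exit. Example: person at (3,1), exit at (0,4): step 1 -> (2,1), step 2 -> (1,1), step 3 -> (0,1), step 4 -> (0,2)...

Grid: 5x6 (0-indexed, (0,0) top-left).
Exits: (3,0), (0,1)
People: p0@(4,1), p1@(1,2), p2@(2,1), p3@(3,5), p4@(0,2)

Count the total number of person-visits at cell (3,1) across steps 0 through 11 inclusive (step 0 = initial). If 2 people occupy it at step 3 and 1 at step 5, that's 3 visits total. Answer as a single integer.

Step 0: p0@(4,1) p1@(1,2) p2@(2,1) p3@(3,5) p4@(0,2) -> at (3,1): 0 [-], cum=0
Step 1: p0@(3,1) p1@(0,2) p2@(3,1) p3@(3,4) p4@ESC -> at (3,1): 2 [p0,p2], cum=2
Step 2: p0@ESC p1@ESC p2@ESC p3@(3,3) p4@ESC -> at (3,1): 0 [-], cum=2
Step 3: p0@ESC p1@ESC p2@ESC p3@(3,2) p4@ESC -> at (3,1): 0 [-], cum=2
Step 4: p0@ESC p1@ESC p2@ESC p3@(3,1) p4@ESC -> at (3,1): 1 [p3], cum=3
Step 5: p0@ESC p1@ESC p2@ESC p3@ESC p4@ESC -> at (3,1): 0 [-], cum=3
Total visits = 3

Answer: 3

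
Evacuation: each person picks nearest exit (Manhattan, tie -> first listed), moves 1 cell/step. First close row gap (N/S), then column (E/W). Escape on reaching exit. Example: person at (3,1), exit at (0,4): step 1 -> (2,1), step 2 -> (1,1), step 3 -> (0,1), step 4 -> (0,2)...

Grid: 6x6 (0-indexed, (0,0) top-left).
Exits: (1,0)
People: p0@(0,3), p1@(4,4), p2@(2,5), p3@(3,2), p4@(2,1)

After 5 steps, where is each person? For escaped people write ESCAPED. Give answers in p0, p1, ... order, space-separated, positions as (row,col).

Step 1: p0:(0,3)->(1,3) | p1:(4,4)->(3,4) | p2:(2,5)->(1,5) | p3:(3,2)->(2,2) | p4:(2,1)->(1,1)
Step 2: p0:(1,3)->(1,2) | p1:(3,4)->(2,4) | p2:(1,5)->(1,4) | p3:(2,2)->(1,2) | p4:(1,1)->(1,0)->EXIT
Step 3: p0:(1,2)->(1,1) | p1:(2,4)->(1,4) | p2:(1,4)->(1,3) | p3:(1,2)->(1,1) | p4:escaped
Step 4: p0:(1,1)->(1,0)->EXIT | p1:(1,4)->(1,3) | p2:(1,3)->(1,2) | p3:(1,1)->(1,0)->EXIT | p4:escaped
Step 5: p0:escaped | p1:(1,3)->(1,2) | p2:(1,2)->(1,1) | p3:escaped | p4:escaped

ESCAPED (1,2) (1,1) ESCAPED ESCAPED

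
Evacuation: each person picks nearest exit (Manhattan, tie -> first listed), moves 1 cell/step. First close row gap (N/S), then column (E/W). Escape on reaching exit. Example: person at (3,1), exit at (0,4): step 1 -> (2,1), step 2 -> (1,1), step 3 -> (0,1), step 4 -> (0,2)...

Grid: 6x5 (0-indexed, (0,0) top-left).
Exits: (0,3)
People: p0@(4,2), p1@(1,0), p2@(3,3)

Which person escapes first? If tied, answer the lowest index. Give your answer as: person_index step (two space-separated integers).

Answer: 2 3

Derivation:
Step 1: p0:(4,2)->(3,2) | p1:(1,0)->(0,0) | p2:(3,3)->(2,3)
Step 2: p0:(3,2)->(2,2) | p1:(0,0)->(0,1) | p2:(2,3)->(1,3)
Step 3: p0:(2,2)->(1,2) | p1:(0,1)->(0,2) | p2:(1,3)->(0,3)->EXIT
Step 4: p0:(1,2)->(0,2) | p1:(0,2)->(0,3)->EXIT | p2:escaped
Step 5: p0:(0,2)->(0,3)->EXIT | p1:escaped | p2:escaped
Exit steps: [5, 4, 3]
First to escape: p2 at step 3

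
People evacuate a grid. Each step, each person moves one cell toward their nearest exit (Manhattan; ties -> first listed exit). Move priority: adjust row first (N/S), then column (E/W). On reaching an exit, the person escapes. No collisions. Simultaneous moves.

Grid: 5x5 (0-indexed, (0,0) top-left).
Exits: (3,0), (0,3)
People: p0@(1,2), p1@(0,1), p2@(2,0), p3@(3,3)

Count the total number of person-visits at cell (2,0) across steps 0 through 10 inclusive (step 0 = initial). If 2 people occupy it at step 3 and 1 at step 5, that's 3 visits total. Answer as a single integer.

Answer: 1

Derivation:
Step 0: p0@(1,2) p1@(0,1) p2@(2,0) p3@(3,3) -> at (2,0): 1 [p2], cum=1
Step 1: p0@(0,2) p1@(0,2) p2@ESC p3@(3,2) -> at (2,0): 0 [-], cum=1
Step 2: p0@ESC p1@ESC p2@ESC p3@(3,1) -> at (2,0): 0 [-], cum=1
Step 3: p0@ESC p1@ESC p2@ESC p3@ESC -> at (2,0): 0 [-], cum=1
Total visits = 1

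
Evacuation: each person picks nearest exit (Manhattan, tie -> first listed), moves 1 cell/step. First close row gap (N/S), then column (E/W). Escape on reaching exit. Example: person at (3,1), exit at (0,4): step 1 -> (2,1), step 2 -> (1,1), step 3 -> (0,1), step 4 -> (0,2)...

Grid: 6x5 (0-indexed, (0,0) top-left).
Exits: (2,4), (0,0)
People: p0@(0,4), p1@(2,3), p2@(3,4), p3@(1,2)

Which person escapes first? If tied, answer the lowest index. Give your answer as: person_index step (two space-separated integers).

Step 1: p0:(0,4)->(1,4) | p1:(2,3)->(2,4)->EXIT | p2:(3,4)->(2,4)->EXIT | p3:(1,2)->(2,2)
Step 2: p0:(1,4)->(2,4)->EXIT | p1:escaped | p2:escaped | p3:(2,2)->(2,3)
Step 3: p0:escaped | p1:escaped | p2:escaped | p3:(2,3)->(2,4)->EXIT
Exit steps: [2, 1, 1, 3]
First to escape: p1 at step 1

Answer: 1 1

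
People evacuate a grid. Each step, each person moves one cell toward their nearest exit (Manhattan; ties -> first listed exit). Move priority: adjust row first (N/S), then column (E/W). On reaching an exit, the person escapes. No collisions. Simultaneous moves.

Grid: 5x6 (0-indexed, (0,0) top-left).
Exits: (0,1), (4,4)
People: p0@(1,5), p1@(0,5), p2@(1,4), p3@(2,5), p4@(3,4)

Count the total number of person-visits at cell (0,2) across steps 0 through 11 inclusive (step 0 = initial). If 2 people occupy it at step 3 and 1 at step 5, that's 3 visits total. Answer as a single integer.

Answer: 1

Derivation:
Step 0: p0@(1,5) p1@(0,5) p2@(1,4) p3@(2,5) p4@(3,4) -> at (0,2): 0 [-], cum=0
Step 1: p0@(2,5) p1@(0,4) p2@(2,4) p3@(3,5) p4@ESC -> at (0,2): 0 [-], cum=0
Step 2: p0@(3,5) p1@(0,3) p2@(3,4) p3@(4,5) p4@ESC -> at (0,2): 0 [-], cum=0
Step 3: p0@(4,5) p1@(0,2) p2@ESC p3@ESC p4@ESC -> at (0,2): 1 [p1], cum=1
Step 4: p0@ESC p1@ESC p2@ESC p3@ESC p4@ESC -> at (0,2): 0 [-], cum=1
Total visits = 1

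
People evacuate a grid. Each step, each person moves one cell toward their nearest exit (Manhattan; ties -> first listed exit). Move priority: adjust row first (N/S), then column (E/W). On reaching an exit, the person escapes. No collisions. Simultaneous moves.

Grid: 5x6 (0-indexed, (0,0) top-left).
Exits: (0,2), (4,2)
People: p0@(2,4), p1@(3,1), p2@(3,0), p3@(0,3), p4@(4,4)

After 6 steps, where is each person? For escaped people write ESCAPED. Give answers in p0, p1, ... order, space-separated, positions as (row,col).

Step 1: p0:(2,4)->(1,4) | p1:(3,1)->(4,1) | p2:(3,0)->(4,0) | p3:(0,3)->(0,2)->EXIT | p4:(4,4)->(4,3)
Step 2: p0:(1,4)->(0,4) | p1:(4,1)->(4,2)->EXIT | p2:(4,0)->(4,1) | p3:escaped | p4:(4,3)->(4,2)->EXIT
Step 3: p0:(0,4)->(0,3) | p1:escaped | p2:(4,1)->(4,2)->EXIT | p3:escaped | p4:escaped
Step 4: p0:(0,3)->(0,2)->EXIT | p1:escaped | p2:escaped | p3:escaped | p4:escaped

ESCAPED ESCAPED ESCAPED ESCAPED ESCAPED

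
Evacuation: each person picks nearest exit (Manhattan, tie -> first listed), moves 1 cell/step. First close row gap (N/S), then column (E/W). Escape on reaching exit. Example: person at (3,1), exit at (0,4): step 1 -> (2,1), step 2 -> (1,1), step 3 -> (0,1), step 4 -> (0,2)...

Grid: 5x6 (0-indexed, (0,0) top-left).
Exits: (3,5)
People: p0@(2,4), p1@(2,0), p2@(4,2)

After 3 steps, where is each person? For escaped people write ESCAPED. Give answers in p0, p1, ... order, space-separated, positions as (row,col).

Step 1: p0:(2,4)->(3,4) | p1:(2,0)->(3,0) | p2:(4,2)->(3,2)
Step 2: p0:(3,4)->(3,5)->EXIT | p1:(3,0)->(3,1) | p2:(3,2)->(3,3)
Step 3: p0:escaped | p1:(3,1)->(3,2) | p2:(3,3)->(3,4)

ESCAPED (3,2) (3,4)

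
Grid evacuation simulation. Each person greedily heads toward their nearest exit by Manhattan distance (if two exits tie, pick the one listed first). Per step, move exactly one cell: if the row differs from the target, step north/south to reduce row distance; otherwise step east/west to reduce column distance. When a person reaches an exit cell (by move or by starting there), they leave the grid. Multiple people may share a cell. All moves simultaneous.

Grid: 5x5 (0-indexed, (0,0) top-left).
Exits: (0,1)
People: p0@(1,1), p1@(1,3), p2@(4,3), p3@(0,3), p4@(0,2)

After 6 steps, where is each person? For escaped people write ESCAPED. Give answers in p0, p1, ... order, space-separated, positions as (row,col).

Step 1: p0:(1,1)->(0,1)->EXIT | p1:(1,3)->(0,3) | p2:(4,3)->(3,3) | p3:(0,3)->(0,2) | p4:(0,2)->(0,1)->EXIT
Step 2: p0:escaped | p1:(0,3)->(0,2) | p2:(3,3)->(2,3) | p3:(0,2)->(0,1)->EXIT | p4:escaped
Step 3: p0:escaped | p1:(0,2)->(0,1)->EXIT | p2:(2,3)->(1,3) | p3:escaped | p4:escaped
Step 4: p0:escaped | p1:escaped | p2:(1,3)->(0,3) | p3:escaped | p4:escaped
Step 5: p0:escaped | p1:escaped | p2:(0,3)->(0,2) | p3:escaped | p4:escaped
Step 6: p0:escaped | p1:escaped | p2:(0,2)->(0,1)->EXIT | p3:escaped | p4:escaped

ESCAPED ESCAPED ESCAPED ESCAPED ESCAPED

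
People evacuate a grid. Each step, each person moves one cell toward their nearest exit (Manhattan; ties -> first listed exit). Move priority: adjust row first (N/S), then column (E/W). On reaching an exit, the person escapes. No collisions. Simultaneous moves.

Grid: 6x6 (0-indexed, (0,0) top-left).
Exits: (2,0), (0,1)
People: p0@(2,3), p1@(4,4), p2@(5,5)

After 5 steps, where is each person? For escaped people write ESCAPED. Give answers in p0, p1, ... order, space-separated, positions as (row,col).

Step 1: p0:(2,3)->(2,2) | p1:(4,4)->(3,4) | p2:(5,5)->(4,5)
Step 2: p0:(2,2)->(2,1) | p1:(3,4)->(2,4) | p2:(4,5)->(3,5)
Step 3: p0:(2,1)->(2,0)->EXIT | p1:(2,4)->(2,3) | p2:(3,5)->(2,5)
Step 4: p0:escaped | p1:(2,3)->(2,2) | p2:(2,5)->(2,4)
Step 5: p0:escaped | p1:(2,2)->(2,1) | p2:(2,4)->(2,3)

ESCAPED (2,1) (2,3)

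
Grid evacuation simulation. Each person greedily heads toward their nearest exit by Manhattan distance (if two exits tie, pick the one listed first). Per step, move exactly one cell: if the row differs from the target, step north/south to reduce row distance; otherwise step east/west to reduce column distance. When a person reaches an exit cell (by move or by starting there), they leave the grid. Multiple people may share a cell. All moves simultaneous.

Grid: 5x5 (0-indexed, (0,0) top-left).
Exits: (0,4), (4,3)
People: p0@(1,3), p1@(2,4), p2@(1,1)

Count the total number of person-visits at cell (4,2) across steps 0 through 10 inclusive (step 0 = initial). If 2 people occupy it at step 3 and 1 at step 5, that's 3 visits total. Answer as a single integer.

Answer: 0

Derivation:
Step 0: p0@(1,3) p1@(2,4) p2@(1,1) -> at (4,2): 0 [-], cum=0
Step 1: p0@(0,3) p1@(1,4) p2@(0,1) -> at (4,2): 0 [-], cum=0
Step 2: p0@ESC p1@ESC p2@(0,2) -> at (4,2): 0 [-], cum=0
Step 3: p0@ESC p1@ESC p2@(0,3) -> at (4,2): 0 [-], cum=0
Step 4: p0@ESC p1@ESC p2@ESC -> at (4,2): 0 [-], cum=0
Total visits = 0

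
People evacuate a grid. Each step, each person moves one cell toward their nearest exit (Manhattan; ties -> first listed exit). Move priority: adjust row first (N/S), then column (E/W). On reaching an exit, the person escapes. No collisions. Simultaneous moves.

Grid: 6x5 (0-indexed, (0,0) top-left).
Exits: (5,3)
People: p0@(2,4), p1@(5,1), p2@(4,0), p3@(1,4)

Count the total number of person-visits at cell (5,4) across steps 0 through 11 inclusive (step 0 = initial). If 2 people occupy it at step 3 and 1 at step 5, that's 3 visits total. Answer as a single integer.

Answer: 2

Derivation:
Step 0: p0@(2,4) p1@(5,1) p2@(4,0) p3@(1,4) -> at (5,4): 0 [-], cum=0
Step 1: p0@(3,4) p1@(5,2) p2@(5,0) p3@(2,4) -> at (5,4): 0 [-], cum=0
Step 2: p0@(4,4) p1@ESC p2@(5,1) p3@(3,4) -> at (5,4): 0 [-], cum=0
Step 3: p0@(5,4) p1@ESC p2@(5,2) p3@(4,4) -> at (5,4): 1 [p0], cum=1
Step 4: p0@ESC p1@ESC p2@ESC p3@(5,4) -> at (5,4): 1 [p3], cum=2
Step 5: p0@ESC p1@ESC p2@ESC p3@ESC -> at (5,4): 0 [-], cum=2
Total visits = 2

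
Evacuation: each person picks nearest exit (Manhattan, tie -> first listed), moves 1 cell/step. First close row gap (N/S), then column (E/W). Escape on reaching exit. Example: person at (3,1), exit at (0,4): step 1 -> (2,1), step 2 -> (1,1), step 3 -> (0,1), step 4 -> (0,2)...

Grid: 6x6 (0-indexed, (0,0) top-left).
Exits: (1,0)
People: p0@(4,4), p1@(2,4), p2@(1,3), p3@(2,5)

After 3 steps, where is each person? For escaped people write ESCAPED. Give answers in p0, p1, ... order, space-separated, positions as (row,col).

Step 1: p0:(4,4)->(3,4) | p1:(2,4)->(1,4) | p2:(1,3)->(1,2) | p3:(2,5)->(1,5)
Step 2: p0:(3,4)->(2,4) | p1:(1,4)->(1,3) | p2:(1,2)->(1,1) | p3:(1,5)->(1,4)
Step 3: p0:(2,4)->(1,4) | p1:(1,3)->(1,2) | p2:(1,1)->(1,0)->EXIT | p3:(1,4)->(1,3)

(1,4) (1,2) ESCAPED (1,3)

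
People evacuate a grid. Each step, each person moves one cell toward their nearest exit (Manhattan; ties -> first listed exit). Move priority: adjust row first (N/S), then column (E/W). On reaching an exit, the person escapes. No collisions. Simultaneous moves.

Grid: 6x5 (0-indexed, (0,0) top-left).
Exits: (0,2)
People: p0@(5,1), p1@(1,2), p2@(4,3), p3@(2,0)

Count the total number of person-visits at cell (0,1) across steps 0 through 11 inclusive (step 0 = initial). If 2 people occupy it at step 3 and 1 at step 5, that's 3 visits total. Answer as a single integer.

Step 0: p0@(5,1) p1@(1,2) p2@(4,3) p3@(2,0) -> at (0,1): 0 [-], cum=0
Step 1: p0@(4,1) p1@ESC p2@(3,3) p3@(1,0) -> at (0,1): 0 [-], cum=0
Step 2: p0@(3,1) p1@ESC p2@(2,3) p3@(0,0) -> at (0,1): 0 [-], cum=0
Step 3: p0@(2,1) p1@ESC p2@(1,3) p3@(0,1) -> at (0,1): 1 [p3], cum=1
Step 4: p0@(1,1) p1@ESC p2@(0,3) p3@ESC -> at (0,1): 0 [-], cum=1
Step 5: p0@(0,1) p1@ESC p2@ESC p3@ESC -> at (0,1): 1 [p0], cum=2
Step 6: p0@ESC p1@ESC p2@ESC p3@ESC -> at (0,1): 0 [-], cum=2
Total visits = 2

Answer: 2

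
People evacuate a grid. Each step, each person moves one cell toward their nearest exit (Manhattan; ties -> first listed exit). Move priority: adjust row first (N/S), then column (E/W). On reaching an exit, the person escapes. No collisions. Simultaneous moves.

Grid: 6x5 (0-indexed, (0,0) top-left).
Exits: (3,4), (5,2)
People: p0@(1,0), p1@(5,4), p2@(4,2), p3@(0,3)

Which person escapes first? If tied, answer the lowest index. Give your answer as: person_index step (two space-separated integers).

Step 1: p0:(1,0)->(2,0) | p1:(5,4)->(4,4) | p2:(4,2)->(5,2)->EXIT | p3:(0,3)->(1,3)
Step 2: p0:(2,0)->(3,0) | p1:(4,4)->(3,4)->EXIT | p2:escaped | p3:(1,3)->(2,3)
Step 3: p0:(3,0)->(3,1) | p1:escaped | p2:escaped | p3:(2,3)->(3,3)
Step 4: p0:(3,1)->(3,2) | p1:escaped | p2:escaped | p3:(3,3)->(3,4)->EXIT
Step 5: p0:(3,2)->(3,3) | p1:escaped | p2:escaped | p3:escaped
Step 6: p0:(3,3)->(3,4)->EXIT | p1:escaped | p2:escaped | p3:escaped
Exit steps: [6, 2, 1, 4]
First to escape: p2 at step 1

Answer: 2 1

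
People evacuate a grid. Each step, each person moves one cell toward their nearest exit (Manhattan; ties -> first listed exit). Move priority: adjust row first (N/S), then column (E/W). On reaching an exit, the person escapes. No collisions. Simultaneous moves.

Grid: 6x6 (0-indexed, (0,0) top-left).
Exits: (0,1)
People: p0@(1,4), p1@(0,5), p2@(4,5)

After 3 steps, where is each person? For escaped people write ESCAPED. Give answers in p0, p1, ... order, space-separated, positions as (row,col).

Step 1: p0:(1,4)->(0,4) | p1:(0,5)->(0,4) | p2:(4,5)->(3,5)
Step 2: p0:(0,4)->(0,3) | p1:(0,4)->(0,3) | p2:(3,5)->(2,5)
Step 3: p0:(0,3)->(0,2) | p1:(0,3)->(0,2) | p2:(2,5)->(1,5)

(0,2) (0,2) (1,5)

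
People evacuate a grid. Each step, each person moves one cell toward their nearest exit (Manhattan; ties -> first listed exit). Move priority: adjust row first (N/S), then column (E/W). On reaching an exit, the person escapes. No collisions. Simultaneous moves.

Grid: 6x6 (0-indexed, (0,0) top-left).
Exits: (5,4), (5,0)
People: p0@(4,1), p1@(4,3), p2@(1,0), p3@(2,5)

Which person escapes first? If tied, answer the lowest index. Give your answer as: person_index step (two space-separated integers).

Step 1: p0:(4,1)->(5,1) | p1:(4,3)->(5,3) | p2:(1,0)->(2,0) | p3:(2,5)->(3,5)
Step 2: p0:(5,1)->(5,0)->EXIT | p1:(5,3)->(5,4)->EXIT | p2:(2,0)->(3,0) | p3:(3,5)->(4,5)
Step 3: p0:escaped | p1:escaped | p2:(3,0)->(4,0) | p3:(4,5)->(5,5)
Step 4: p0:escaped | p1:escaped | p2:(4,0)->(5,0)->EXIT | p3:(5,5)->(5,4)->EXIT
Exit steps: [2, 2, 4, 4]
First to escape: p0 at step 2

Answer: 0 2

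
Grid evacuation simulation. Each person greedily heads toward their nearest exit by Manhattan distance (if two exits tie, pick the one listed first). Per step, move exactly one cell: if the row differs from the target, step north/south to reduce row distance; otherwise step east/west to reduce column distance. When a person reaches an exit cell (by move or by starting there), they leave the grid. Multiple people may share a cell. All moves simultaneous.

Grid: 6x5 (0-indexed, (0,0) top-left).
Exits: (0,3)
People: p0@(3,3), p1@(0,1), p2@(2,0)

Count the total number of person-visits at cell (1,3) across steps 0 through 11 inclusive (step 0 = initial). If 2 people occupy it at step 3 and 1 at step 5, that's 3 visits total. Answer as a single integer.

Step 0: p0@(3,3) p1@(0,1) p2@(2,0) -> at (1,3): 0 [-], cum=0
Step 1: p0@(2,3) p1@(0,2) p2@(1,0) -> at (1,3): 0 [-], cum=0
Step 2: p0@(1,3) p1@ESC p2@(0,0) -> at (1,3): 1 [p0], cum=1
Step 3: p0@ESC p1@ESC p2@(0,1) -> at (1,3): 0 [-], cum=1
Step 4: p0@ESC p1@ESC p2@(0,2) -> at (1,3): 0 [-], cum=1
Step 5: p0@ESC p1@ESC p2@ESC -> at (1,3): 0 [-], cum=1
Total visits = 1

Answer: 1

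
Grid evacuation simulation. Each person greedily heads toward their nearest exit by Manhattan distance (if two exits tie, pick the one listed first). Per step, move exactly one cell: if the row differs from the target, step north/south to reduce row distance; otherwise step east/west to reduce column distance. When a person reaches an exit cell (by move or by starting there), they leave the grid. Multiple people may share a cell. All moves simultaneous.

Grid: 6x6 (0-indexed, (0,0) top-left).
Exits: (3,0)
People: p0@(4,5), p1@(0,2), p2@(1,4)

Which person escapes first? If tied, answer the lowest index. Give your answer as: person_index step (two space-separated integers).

Answer: 1 5

Derivation:
Step 1: p0:(4,5)->(3,5) | p1:(0,2)->(1,2) | p2:(1,4)->(2,4)
Step 2: p0:(3,5)->(3,4) | p1:(1,2)->(2,2) | p2:(2,4)->(3,4)
Step 3: p0:(3,4)->(3,3) | p1:(2,2)->(3,2) | p2:(3,4)->(3,3)
Step 4: p0:(3,3)->(3,2) | p1:(3,2)->(3,1) | p2:(3,3)->(3,2)
Step 5: p0:(3,2)->(3,1) | p1:(3,1)->(3,0)->EXIT | p2:(3,2)->(3,1)
Step 6: p0:(3,1)->(3,0)->EXIT | p1:escaped | p2:(3,1)->(3,0)->EXIT
Exit steps: [6, 5, 6]
First to escape: p1 at step 5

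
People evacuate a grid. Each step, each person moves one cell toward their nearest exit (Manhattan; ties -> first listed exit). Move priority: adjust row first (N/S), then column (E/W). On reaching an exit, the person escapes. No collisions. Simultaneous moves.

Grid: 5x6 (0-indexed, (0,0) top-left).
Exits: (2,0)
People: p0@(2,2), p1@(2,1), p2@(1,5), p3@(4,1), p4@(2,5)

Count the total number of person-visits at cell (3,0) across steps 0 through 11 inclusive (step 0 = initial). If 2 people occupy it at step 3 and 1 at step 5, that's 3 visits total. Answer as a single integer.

Answer: 0

Derivation:
Step 0: p0@(2,2) p1@(2,1) p2@(1,5) p3@(4,1) p4@(2,5) -> at (3,0): 0 [-], cum=0
Step 1: p0@(2,1) p1@ESC p2@(2,5) p3@(3,1) p4@(2,4) -> at (3,0): 0 [-], cum=0
Step 2: p0@ESC p1@ESC p2@(2,4) p3@(2,1) p4@(2,3) -> at (3,0): 0 [-], cum=0
Step 3: p0@ESC p1@ESC p2@(2,3) p3@ESC p4@(2,2) -> at (3,0): 0 [-], cum=0
Step 4: p0@ESC p1@ESC p2@(2,2) p3@ESC p4@(2,1) -> at (3,0): 0 [-], cum=0
Step 5: p0@ESC p1@ESC p2@(2,1) p3@ESC p4@ESC -> at (3,0): 0 [-], cum=0
Step 6: p0@ESC p1@ESC p2@ESC p3@ESC p4@ESC -> at (3,0): 0 [-], cum=0
Total visits = 0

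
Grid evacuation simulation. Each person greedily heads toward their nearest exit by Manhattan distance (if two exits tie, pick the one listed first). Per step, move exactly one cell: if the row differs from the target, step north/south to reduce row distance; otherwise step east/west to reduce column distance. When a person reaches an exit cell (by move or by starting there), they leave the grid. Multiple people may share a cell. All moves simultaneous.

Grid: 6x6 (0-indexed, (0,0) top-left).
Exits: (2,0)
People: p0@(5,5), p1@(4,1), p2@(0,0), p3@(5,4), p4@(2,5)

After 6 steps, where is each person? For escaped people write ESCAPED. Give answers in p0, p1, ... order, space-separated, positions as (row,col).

Step 1: p0:(5,5)->(4,5) | p1:(4,1)->(3,1) | p2:(0,0)->(1,0) | p3:(5,4)->(4,4) | p4:(2,5)->(2,4)
Step 2: p0:(4,5)->(3,5) | p1:(3,1)->(2,1) | p2:(1,0)->(2,0)->EXIT | p3:(4,4)->(3,4) | p4:(2,4)->(2,3)
Step 3: p0:(3,5)->(2,5) | p1:(2,1)->(2,0)->EXIT | p2:escaped | p3:(3,4)->(2,4) | p4:(2,3)->(2,2)
Step 4: p0:(2,5)->(2,4) | p1:escaped | p2:escaped | p3:(2,4)->(2,3) | p4:(2,2)->(2,1)
Step 5: p0:(2,4)->(2,3) | p1:escaped | p2:escaped | p3:(2,3)->(2,2) | p4:(2,1)->(2,0)->EXIT
Step 6: p0:(2,3)->(2,2) | p1:escaped | p2:escaped | p3:(2,2)->(2,1) | p4:escaped

(2,2) ESCAPED ESCAPED (2,1) ESCAPED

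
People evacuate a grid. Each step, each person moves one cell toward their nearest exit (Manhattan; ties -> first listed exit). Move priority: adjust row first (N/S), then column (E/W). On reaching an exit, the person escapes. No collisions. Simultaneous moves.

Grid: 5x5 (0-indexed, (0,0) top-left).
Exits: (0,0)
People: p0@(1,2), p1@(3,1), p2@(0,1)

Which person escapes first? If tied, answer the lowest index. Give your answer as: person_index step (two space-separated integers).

Step 1: p0:(1,2)->(0,2) | p1:(3,1)->(2,1) | p2:(0,1)->(0,0)->EXIT
Step 2: p0:(0,2)->(0,1) | p1:(2,1)->(1,1) | p2:escaped
Step 3: p0:(0,1)->(0,0)->EXIT | p1:(1,1)->(0,1) | p2:escaped
Step 4: p0:escaped | p1:(0,1)->(0,0)->EXIT | p2:escaped
Exit steps: [3, 4, 1]
First to escape: p2 at step 1

Answer: 2 1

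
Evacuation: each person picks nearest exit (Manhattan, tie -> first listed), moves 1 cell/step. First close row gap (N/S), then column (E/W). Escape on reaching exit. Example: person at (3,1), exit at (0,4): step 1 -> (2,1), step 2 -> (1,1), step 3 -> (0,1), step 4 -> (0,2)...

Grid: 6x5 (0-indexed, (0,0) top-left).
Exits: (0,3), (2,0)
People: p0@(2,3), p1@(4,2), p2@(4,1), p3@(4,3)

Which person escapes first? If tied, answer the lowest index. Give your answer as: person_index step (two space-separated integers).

Step 1: p0:(2,3)->(1,3) | p1:(4,2)->(3,2) | p2:(4,1)->(3,1) | p3:(4,3)->(3,3)
Step 2: p0:(1,3)->(0,3)->EXIT | p1:(3,2)->(2,2) | p2:(3,1)->(2,1) | p3:(3,3)->(2,3)
Step 3: p0:escaped | p1:(2,2)->(2,1) | p2:(2,1)->(2,0)->EXIT | p3:(2,3)->(1,3)
Step 4: p0:escaped | p1:(2,1)->(2,0)->EXIT | p2:escaped | p3:(1,3)->(0,3)->EXIT
Exit steps: [2, 4, 3, 4]
First to escape: p0 at step 2

Answer: 0 2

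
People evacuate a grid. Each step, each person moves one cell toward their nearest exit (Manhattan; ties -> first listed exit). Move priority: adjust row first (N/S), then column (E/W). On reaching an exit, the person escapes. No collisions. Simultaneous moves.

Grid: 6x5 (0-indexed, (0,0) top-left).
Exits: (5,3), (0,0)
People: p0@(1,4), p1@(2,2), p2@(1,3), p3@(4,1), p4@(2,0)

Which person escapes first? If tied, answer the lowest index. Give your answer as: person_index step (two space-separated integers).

Answer: 4 2

Derivation:
Step 1: p0:(1,4)->(2,4) | p1:(2,2)->(3,2) | p2:(1,3)->(2,3) | p3:(4,1)->(5,1) | p4:(2,0)->(1,0)
Step 2: p0:(2,4)->(3,4) | p1:(3,2)->(4,2) | p2:(2,3)->(3,3) | p3:(5,1)->(5,2) | p4:(1,0)->(0,0)->EXIT
Step 3: p0:(3,4)->(4,4) | p1:(4,2)->(5,2) | p2:(3,3)->(4,3) | p3:(5,2)->(5,3)->EXIT | p4:escaped
Step 4: p0:(4,4)->(5,4) | p1:(5,2)->(5,3)->EXIT | p2:(4,3)->(5,3)->EXIT | p3:escaped | p4:escaped
Step 5: p0:(5,4)->(5,3)->EXIT | p1:escaped | p2:escaped | p3:escaped | p4:escaped
Exit steps: [5, 4, 4, 3, 2]
First to escape: p4 at step 2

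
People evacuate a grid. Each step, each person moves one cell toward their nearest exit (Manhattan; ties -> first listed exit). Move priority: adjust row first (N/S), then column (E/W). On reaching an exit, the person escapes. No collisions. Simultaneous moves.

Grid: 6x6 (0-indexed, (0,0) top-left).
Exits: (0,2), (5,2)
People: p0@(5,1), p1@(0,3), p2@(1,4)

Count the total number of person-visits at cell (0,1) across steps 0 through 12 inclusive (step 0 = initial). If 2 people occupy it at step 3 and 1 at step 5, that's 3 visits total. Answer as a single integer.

Answer: 0

Derivation:
Step 0: p0@(5,1) p1@(0,3) p2@(1,4) -> at (0,1): 0 [-], cum=0
Step 1: p0@ESC p1@ESC p2@(0,4) -> at (0,1): 0 [-], cum=0
Step 2: p0@ESC p1@ESC p2@(0,3) -> at (0,1): 0 [-], cum=0
Step 3: p0@ESC p1@ESC p2@ESC -> at (0,1): 0 [-], cum=0
Total visits = 0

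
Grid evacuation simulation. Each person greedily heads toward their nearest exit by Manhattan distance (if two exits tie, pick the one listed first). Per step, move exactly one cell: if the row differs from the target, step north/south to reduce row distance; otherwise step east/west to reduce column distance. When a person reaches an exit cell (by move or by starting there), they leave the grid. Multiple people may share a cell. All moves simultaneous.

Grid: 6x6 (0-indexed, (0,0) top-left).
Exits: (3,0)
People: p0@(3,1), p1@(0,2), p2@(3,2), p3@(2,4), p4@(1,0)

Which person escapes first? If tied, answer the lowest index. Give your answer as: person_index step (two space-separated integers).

Step 1: p0:(3,1)->(3,0)->EXIT | p1:(0,2)->(1,2) | p2:(3,2)->(3,1) | p3:(2,4)->(3,4) | p4:(1,0)->(2,0)
Step 2: p0:escaped | p1:(1,2)->(2,2) | p2:(3,1)->(3,0)->EXIT | p3:(3,4)->(3,3) | p4:(2,0)->(3,0)->EXIT
Step 3: p0:escaped | p1:(2,2)->(3,2) | p2:escaped | p3:(3,3)->(3,2) | p4:escaped
Step 4: p0:escaped | p1:(3,2)->(3,1) | p2:escaped | p3:(3,2)->(3,1) | p4:escaped
Step 5: p0:escaped | p1:(3,1)->(3,0)->EXIT | p2:escaped | p3:(3,1)->(3,0)->EXIT | p4:escaped
Exit steps: [1, 5, 2, 5, 2]
First to escape: p0 at step 1

Answer: 0 1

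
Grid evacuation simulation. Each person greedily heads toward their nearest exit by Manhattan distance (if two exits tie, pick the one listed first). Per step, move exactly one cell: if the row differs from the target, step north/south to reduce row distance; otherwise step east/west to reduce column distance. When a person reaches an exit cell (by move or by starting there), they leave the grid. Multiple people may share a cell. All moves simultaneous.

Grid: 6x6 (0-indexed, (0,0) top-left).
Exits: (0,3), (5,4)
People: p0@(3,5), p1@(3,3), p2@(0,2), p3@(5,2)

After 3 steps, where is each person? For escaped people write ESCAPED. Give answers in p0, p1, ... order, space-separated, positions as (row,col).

Step 1: p0:(3,5)->(4,5) | p1:(3,3)->(2,3) | p2:(0,2)->(0,3)->EXIT | p3:(5,2)->(5,3)
Step 2: p0:(4,5)->(5,5) | p1:(2,3)->(1,3) | p2:escaped | p3:(5,3)->(5,4)->EXIT
Step 3: p0:(5,5)->(5,4)->EXIT | p1:(1,3)->(0,3)->EXIT | p2:escaped | p3:escaped

ESCAPED ESCAPED ESCAPED ESCAPED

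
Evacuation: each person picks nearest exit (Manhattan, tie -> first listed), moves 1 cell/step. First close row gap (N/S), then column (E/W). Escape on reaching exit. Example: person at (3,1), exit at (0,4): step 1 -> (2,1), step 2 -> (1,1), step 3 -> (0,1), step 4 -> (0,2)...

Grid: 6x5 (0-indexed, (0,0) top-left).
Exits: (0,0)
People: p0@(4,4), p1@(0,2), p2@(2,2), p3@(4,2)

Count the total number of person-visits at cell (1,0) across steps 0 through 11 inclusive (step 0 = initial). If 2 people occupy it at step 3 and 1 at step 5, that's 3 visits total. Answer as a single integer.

Answer: 0

Derivation:
Step 0: p0@(4,4) p1@(0,2) p2@(2,2) p3@(4,2) -> at (1,0): 0 [-], cum=0
Step 1: p0@(3,4) p1@(0,1) p2@(1,2) p3@(3,2) -> at (1,0): 0 [-], cum=0
Step 2: p0@(2,4) p1@ESC p2@(0,2) p3@(2,2) -> at (1,0): 0 [-], cum=0
Step 3: p0@(1,4) p1@ESC p2@(0,1) p3@(1,2) -> at (1,0): 0 [-], cum=0
Step 4: p0@(0,4) p1@ESC p2@ESC p3@(0,2) -> at (1,0): 0 [-], cum=0
Step 5: p0@(0,3) p1@ESC p2@ESC p3@(0,1) -> at (1,0): 0 [-], cum=0
Step 6: p0@(0,2) p1@ESC p2@ESC p3@ESC -> at (1,0): 0 [-], cum=0
Step 7: p0@(0,1) p1@ESC p2@ESC p3@ESC -> at (1,0): 0 [-], cum=0
Step 8: p0@ESC p1@ESC p2@ESC p3@ESC -> at (1,0): 0 [-], cum=0
Total visits = 0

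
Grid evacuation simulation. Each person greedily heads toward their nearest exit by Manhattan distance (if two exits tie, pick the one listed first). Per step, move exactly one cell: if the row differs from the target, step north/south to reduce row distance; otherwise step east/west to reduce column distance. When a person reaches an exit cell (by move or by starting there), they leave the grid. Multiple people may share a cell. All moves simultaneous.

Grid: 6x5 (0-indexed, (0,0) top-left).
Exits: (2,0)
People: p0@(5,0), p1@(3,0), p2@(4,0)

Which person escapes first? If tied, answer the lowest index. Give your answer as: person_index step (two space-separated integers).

Answer: 1 1

Derivation:
Step 1: p0:(5,0)->(4,0) | p1:(3,0)->(2,0)->EXIT | p2:(4,0)->(3,0)
Step 2: p0:(4,0)->(3,0) | p1:escaped | p2:(3,0)->(2,0)->EXIT
Step 3: p0:(3,0)->(2,0)->EXIT | p1:escaped | p2:escaped
Exit steps: [3, 1, 2]
First to escape: p1 at step 1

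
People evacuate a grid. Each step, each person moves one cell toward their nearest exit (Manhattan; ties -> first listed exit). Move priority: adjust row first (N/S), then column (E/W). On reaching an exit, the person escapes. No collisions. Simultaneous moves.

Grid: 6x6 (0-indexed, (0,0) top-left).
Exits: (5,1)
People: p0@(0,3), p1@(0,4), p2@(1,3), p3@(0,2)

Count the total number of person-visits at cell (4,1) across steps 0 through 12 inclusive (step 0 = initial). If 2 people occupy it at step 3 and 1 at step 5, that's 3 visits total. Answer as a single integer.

Answer: 0

Derivation:
Step 0: p0@(0,3) p1@(0,4) p2@(1,3) p3@(0,2) -> at (4,1): 0 [-], cum=0
Step 1: p0@(1,3) p1@(1,4) p2@(2,3) p3@(1,2) -> at (4,1): 0 [-], cum=0
Step 2: p0@(2,3) p1@(2,4) p2@(3,3) p3@(2,2) -> at (4,1): 0 [-], cum=0
Step 3: p0@(3,3) p1@(3,4) p2@(4,3) p3@(3,2) -> at (4,1): 0 [-], cum=0
Step 4: p0@(4,3) p1@(4,4) p2@(5,3) p3@(4,2) -> at (4,1): 0 [-], cum=0
Step 5: p0@(5,3) p1@(5,4) p2@(5,2) p3@(5,2) -> at (4,1): 0 [-], cum=0
Step 6: p0@(5,2) p1@(5,3) p2@ESC p3@ESC -> at (4,1): 0 [-], cum=0
Step 7: p0@ESC p1@(5,2) p2@ESC p3@ESC -> at (4,1): 0 [-], cum=0
Step 8: p0@ESC p1@ESC p2@ESC p3@ESC -> at (4,1): 0 [-], cum=0
Total visits = 0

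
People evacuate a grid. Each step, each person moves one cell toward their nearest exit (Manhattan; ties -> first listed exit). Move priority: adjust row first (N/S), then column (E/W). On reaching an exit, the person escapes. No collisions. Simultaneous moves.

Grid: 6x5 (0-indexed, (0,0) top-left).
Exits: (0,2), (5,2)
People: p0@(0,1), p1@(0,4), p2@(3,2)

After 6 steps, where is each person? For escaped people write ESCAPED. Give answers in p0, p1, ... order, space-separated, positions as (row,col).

Step 1: p0:(0,1)->(0,2)->EXIT | p1:(0,4)->(0,3) | p2:(3,2)->(4,2)
Step 2: p0:escaped | p1:(0,3)->(0,2)->EXIT | p2:(4,2)->(5,2)->EXIT

ESCAPED ESCAPED ESCAPED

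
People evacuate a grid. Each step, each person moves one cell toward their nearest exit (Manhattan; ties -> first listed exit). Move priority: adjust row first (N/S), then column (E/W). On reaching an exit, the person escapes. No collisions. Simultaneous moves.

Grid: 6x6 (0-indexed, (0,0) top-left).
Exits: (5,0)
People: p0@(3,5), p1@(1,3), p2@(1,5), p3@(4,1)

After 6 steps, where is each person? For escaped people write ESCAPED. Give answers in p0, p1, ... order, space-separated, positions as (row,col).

Step 1: p0:(3,5)->(4,5) | p1:(1,3)->(2,3) | p2:(1,5)->(2,5) | p3:(4,1)->(5,1)
Step 2: p0:(4,5)->(5,5) | p1:(2,3)->(3,3) | p2:(2,5)->(3,5) | p3:(5,1)->(5,0)->EXIT
Step 3: p0:(5,5)->(5,4) | p1:(3,3)->(4,3) | p2:(3,5)->(4,5) | p3:escaped
Step 4: p0:(5,4)->(5,3) | p1:(4,3)->(5,3) | p2:(4,5)->(5,5) | p3:escaped
Step 5: p0:(5,3)->(5,2) | p1:(5,3)->(5,2) | p2:(5,5)->(5,4) | p3:escaped
Step 6: p0:(5,2)->(5,1) | p1:(5,2)->(5,1) | p2:(5,4)->(5,3) | p3:escaped

(5,1) (5,1) (5,3) ESCAPED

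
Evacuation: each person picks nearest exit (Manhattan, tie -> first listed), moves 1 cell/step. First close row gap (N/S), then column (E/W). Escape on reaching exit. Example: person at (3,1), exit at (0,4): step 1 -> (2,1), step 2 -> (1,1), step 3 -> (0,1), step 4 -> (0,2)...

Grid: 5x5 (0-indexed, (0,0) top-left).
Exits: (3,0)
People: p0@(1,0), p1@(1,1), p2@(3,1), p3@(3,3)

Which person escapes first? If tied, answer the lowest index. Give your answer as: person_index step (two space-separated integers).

Step 1: p0:(1,0)->(2,0) | p1:(1,1)->(2,1) | p2:(3,1)->(3,0)->EXIT | p3:(3,3)->(3,2)
Step 2: p0:(2,0)->(3,0)->EXIT | p1:(2,1)->(3,1) | p2:escaped | p3:(3,2)->(3,1)
Step 3: p0:escaped | p1:(3,1)->(3,0)->EXIT | p2:escaped | p3:(3,1)->(3,0)->EXIT
Exit steps: [2, 3, 1, 3]
First to escape: p2 at step 1

Answer: 2 1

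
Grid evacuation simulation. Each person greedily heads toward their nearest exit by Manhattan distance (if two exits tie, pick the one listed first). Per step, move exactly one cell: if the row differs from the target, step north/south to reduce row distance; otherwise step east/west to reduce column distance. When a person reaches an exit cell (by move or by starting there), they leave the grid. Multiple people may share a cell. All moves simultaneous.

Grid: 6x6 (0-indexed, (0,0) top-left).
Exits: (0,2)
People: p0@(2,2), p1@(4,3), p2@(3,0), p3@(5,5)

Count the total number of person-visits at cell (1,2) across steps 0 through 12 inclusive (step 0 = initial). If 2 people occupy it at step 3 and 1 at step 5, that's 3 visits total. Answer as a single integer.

Step 0: p0@(2,2) p1@(4,3) p2@(3,0) p3@(5,5) -> at (1,2): 0 [-], cum=0
Step 1: p0@(1,2) p1@(3,3) p2@(2,0) p3@(4,5) -> at (1,2): 1 [p0], cum=1
Step 2: p0@ESC p1@(2,3) p2@(1,0) p3@(3,5) -> at (1,2): 0 [-], cum=1
Step 3: p0@ESC p1@(1,3) p2@(0,0) p3@(2,5) -> at (1,2): 0 [-], cum=1
Step 4: p0@ESC p1@(0,3) p2@(0,1) p3@(1,5) -> at (1,2): 0 [-], cum=1
Step 5: p0@ESC p1@ESC p2@ESC p3@(0,5) -> at (1,2): 0 [-], cum=1
Step 6: p0@ESC p1@ESC p2@ESC p3@(0,4) -> at (1,2): 0 [-], cum=1
Step 7: p0@ESC p1@ESC p2@ESC p3@(0,3) -> at (1,2): 0 [-], cum=1
Step 8: p0@ESC p1@ESC p2@ESC p3@ESC -> at (1,2): 0 [-], cum=1
Total visits = 1

Answer: 1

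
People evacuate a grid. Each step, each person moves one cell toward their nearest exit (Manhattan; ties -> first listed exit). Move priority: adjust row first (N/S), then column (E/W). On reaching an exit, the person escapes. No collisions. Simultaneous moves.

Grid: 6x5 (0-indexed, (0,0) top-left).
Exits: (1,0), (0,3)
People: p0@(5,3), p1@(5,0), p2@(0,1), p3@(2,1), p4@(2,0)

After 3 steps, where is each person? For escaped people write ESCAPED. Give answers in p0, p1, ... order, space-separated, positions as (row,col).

Step 1: p0:(5,3)->(4,3) | p1:(5,0)->(4,0) | p2:(0,1)->(1,1) | p3:(2,1)->(1,1) | p4:(2,0)->(1,0)->EXIT
Step 2: p0:(4,3)->(3,3) | p1:(4,0)->(3,0) | p2:(1,1)->(1,0)->EXIT | p3:(1,1)->(1,0)->EXIT | p4:escaped
Step 3: p0:(3,3)->(2,3) | p1:(3,0)->(2,0) | p2:escaped | p3:escaped | p4:escaped

(2,3) (2,0) ESCAPED ESCAPED ESCAPED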